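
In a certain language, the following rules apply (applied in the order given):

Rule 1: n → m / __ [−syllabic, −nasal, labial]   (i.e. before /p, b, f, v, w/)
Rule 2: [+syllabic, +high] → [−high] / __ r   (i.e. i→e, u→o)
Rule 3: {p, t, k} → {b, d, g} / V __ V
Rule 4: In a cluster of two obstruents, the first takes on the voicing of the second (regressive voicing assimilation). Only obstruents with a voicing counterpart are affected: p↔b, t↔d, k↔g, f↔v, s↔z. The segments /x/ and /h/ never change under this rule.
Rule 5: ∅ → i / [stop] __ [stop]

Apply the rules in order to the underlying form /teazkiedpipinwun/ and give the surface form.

teaskietipibimwun

Rule 1 (nasal place assimilation): /n/ precedes the labial consonant /w/, so it assimilates in place to [m]. /teazkiedpipinwun/ → teazkiedpipimwun.
Rule 2 (pre-rhotic lowering): no segment meets the environment; /teazkiedpipimwun/ is unchanged.
Rule 3 (intervocalic voicing): /p/ is a voiceless stop between vowels /i/ and /i/, so it voices to [b]. /teazkiedpipimwun/ → teazkiedpibimwun.
Rule 4 (regressive voicing assimilation): /z/ precedes the voiceless obstruent /k/, so it devoices to [s] by assimilation. /d/ precedes the voiceless obstruent /p/, so it devoices to [t] by assimilation. /teazkiedpibimwun/ → teaskietpibimwun.
Rule 5 (stop-cluster i-epenthesis): /t/ and /p/ form a stop–stop cluster, so [i] is inserted between them. /teaskietpibimwun/ → teaskietipibimwun.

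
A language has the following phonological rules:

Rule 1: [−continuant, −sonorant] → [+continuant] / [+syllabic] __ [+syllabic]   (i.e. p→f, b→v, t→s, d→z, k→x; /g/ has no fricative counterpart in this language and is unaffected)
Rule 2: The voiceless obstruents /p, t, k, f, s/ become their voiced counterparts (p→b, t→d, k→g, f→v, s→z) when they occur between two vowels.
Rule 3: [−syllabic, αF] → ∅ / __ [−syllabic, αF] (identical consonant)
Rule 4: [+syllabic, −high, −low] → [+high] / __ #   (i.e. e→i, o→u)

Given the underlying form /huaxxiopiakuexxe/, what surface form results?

huaxioviaxuexi

Rule 1 (intervocalic spirantization): /p/ is a stop between vowels /o/ and /i/, so it spirantizes to the fricative [f]. /k/ is a stop between vowels /a/ and /u/, so it spirantizes to the fricative [x]. /huaxxiopiakuexxe/ → huaxxiofiaxuexxe.
Rule 2 (intervocalic voicing): /f/ is a voiceless obstruent between vowels /o/ and /i/, so it voices to [v]. /huaxxiofiaxuexxe/ → huaxxioviaxuexxe.
Rule 3 (degemination): /xx/ is a geminate; the first /x/ deletes. /xx/ is a geminate; the first /x/ deletes. /huaxxioviaxuexxe/ → huaxioviaxuexe.
Rule 4 (final vowel raising): /e/ is a mid vowel in word-final position, so it raises to [i]. /huaxioviaxuexe/ → huaxioviaxuexi.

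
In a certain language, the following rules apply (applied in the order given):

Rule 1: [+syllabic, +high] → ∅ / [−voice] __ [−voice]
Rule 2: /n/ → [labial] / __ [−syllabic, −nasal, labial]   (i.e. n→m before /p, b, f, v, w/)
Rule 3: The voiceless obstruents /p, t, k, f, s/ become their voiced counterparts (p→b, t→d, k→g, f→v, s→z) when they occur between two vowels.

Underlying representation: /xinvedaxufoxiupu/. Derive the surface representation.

Rule 1 (high vowel syncope): /u/ is a high vowel flanked by voiceless consonants /x/ and /f/, so it deletes. /xinvedaxufoxiupu/ → xinvedaxfoxiupu.
Rule 2 (nasal place assimilation): /n/ precedes the labial consonant /v/, so it assimilates in place to [m]. /xinvedaxfoxiupu/ → ximvedaxfoxiupu.
Rule 3 (intervocalic voicing): /p/ is a voiceless obstruent between vowels /u/ and /u/, so it voices to [b]. /ximvedaxfoxiupu/ → ximvedaxfoxiubu.

ximvedaxfoxiubu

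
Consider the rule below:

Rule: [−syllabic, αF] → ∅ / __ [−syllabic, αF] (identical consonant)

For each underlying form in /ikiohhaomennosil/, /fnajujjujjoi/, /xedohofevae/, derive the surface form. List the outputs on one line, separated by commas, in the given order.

/ikiohhaomennosil/: /hh/ is a geminate; the first /h/ deletes. /nn/ is a geminate; the first /n/ deletes. → [ikiohaomenosil].
/fnajujjujjoi/: /jj/ is a geminate; the first /j/ deletes. /jj/ is a geminate; the first /j/ deletes. → [fnajujujoi].
/xedohofevae/: the rule's environment is not met; surfaces unchanged as [xedohofevae].

ikiohaomenosil, fnajujujoi, xedohofevae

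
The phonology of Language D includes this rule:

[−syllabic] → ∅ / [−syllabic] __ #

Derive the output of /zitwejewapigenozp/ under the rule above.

zitwejewapigenoz

/p/ is the second consonant of a word-final cluster /zp/, so it deletes.
The other instances of /z/, /t/, /w/, /j/, /p/, /g/, /n/ do not occur in the required environment and remain unchanged.
Surface form: [zitwejewapigenoz].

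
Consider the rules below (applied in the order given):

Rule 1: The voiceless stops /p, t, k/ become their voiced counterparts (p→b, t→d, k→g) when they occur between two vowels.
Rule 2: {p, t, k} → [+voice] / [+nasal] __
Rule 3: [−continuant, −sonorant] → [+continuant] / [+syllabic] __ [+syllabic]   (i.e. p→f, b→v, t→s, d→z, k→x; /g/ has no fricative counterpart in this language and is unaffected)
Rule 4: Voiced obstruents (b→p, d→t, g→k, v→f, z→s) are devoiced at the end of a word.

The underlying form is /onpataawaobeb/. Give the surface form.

Rule 1 (intervocalic voicing): /t/ is a voiceless stop between vowels /a/ and /a/, so it voices to [d]. /onpataawaobeb/ → onpadaawaobeb.
Rule 2 (post-nasal voicing): /p/ is a voiceless stop immediately after the nasal /n/, so it voices to [b]. /onpadaawaobeb/ → onbadaawaobeb.
Rule 3 (intervocalic spirantization): /d/ is a stop between vowels /a/ and /a/, so it spirantizes to the fricative [z]. /b/ is a stop between vowels /o/ and /e/, so it spirantizes to the fricative [v]. /onbadaawaobeb/ → onbazaawaoveb.
Rule 4 (final devoicing): /b/ is a voiced obstruent in word-final position, so it devoices to [p]. /onbazaawaoveb/ → onbazaawaovep.

onbazaawaovep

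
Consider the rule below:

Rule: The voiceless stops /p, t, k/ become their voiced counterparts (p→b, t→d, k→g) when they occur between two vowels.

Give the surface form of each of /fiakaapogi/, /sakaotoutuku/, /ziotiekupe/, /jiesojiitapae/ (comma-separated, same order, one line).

fiagaabogi, sagaodoudugu, ziodiegube, jiesojiidabae

/fiakaapogi/: /k/ is a voiceless stop between vowels /a/ and /a/, so it voices to [g]. /p/ is a voiceless stop between vowels /a/ and /o/, so it voices to [b]. → [fiagaabogi].
/sakaotoutuku/: /k/ is a voiceless stop between vowels /a/ and /a/, so it voices to [g]. /t/ is a voiceless stop between vowels /o/ and /o/, so it voices to [d]. /t/ is a voiceless stop between vowels /u/ and /u/, so it voices to [d]. /k/ is a voiceless stop between vowels /u/ and /u/, so it voices to [g]. → [sagaodoudugu].
/ziotiekupe/: /t/ is a voiceless stop between vowels /o/ and /i/, so it voices to [d]. /k/ is a voiceless stop between vowels /e/ and /u/, so it voices to [g]. /p/ is a voiceless stop between vowels /u/ and /e/, so it voices to [b]. → [ziodiegube].
/jiesojiitapae/: /t/ is a voiceless stop between vowels /i/ and /a/, so it voices to [d]. /p/ is a voiceless stop between vowels /a/ and /a/, so it voices to [b]. → [jiesojiidabae].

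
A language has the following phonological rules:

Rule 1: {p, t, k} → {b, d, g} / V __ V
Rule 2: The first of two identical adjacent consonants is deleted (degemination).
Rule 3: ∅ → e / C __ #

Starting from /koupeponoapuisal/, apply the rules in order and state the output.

koubebonoabuisale

Rule 1 (intervocalic voicing): /p/ is a voiceless stop between vowels /u/ and /e/, so it voices to [b]. /p/ is a voiceless stop between vowels /e/ and /o/, so it voices to [b]. /p/ is a voiceless stop between vowels /a/ and /u/, so it voices to [b]. /koupeponoapuisal/ → koubebonoabuisal.
Rule 2 (degemination): no segment meets the environment; /koubebonoabuisal/ is unchanged.
Rule 3 (final e-epenthesis): the form ends in the consonant /l/, so [e] is inserted word-finally. /koubebonoabuisal/ → koubebonoabuisale.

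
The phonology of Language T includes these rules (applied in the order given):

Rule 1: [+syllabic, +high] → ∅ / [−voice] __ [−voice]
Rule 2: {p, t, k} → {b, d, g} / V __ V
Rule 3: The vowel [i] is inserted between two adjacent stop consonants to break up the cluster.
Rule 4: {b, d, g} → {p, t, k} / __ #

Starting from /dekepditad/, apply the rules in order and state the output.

Rule 1 (high vowel syncope): no segment meets the environment; /dekepditad/ is unchanged.
Rule 2 (intervocalic voicing): /k/ is a voiceless stop between vowels /e/ and /e/, so it voices to [g]. /t/ is a voiceless stop between vowels /i/ and /a/, so it voices to [d]. /dekepditad/ → degepdidad.
Rule 3 (stop-cluster i-epenthesis): /p/ and /d/ form a stop–stop cluster, so [i] is inserted between them. /degepdidad/ → degepididad.
Rule 4 (final devoicing): /d/ is a voiced stop in word-final position, so it devoices to [t]. /degepididad/ → degepididat.

degepididat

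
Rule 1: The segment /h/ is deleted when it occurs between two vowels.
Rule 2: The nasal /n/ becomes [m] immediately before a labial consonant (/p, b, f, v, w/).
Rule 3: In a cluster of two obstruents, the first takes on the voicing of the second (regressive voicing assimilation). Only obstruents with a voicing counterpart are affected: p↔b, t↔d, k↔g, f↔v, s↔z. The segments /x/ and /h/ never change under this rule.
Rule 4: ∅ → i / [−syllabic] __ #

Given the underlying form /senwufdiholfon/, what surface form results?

Rule 1 (intervocalic h-deletion): /h/ occurs between vowels /i/ and /o/, so it deletes. /senwufdiholfon/ → senwufdiolfon.
Rule 2 (nasal place assimilation): /n/ precedes the labial consonant /w/, so it assimilates in place to [m]. /senwufdiolfon/ → semwufdiolfon.
Rule 3 (regressive voicing assimilation): /f/ precedes the voiced obstruent /d/, so it voices to [v] by assimilation. /semwufdiolfon/ → semwuvdiolfon.
Rule 4 (final i-epenthesis): the form ends in the consonant /n/, so [i] is inserted word-finally. /semwuvdiolfon/ → semwuvdiolfoni.

semwuvdiolfoni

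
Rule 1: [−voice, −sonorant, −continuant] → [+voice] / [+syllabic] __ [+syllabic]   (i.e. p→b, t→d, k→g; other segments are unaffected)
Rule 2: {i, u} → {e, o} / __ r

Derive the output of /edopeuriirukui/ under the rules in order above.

edobeorierugui

Rule 1 (intervocalic voicing): /p/ is a voiceless stop between vowels /o/ and /e/, so it voices to [b]. /k/ is a voiceless stop between vowels /u/ and /u/, so it voices to [g]. /edopeuriirukui/ → edobeuriirugui.
Rule 2 (pre-rhotic lowering): /u/ is a high vowel immediately before /r/, so it lowers to [o]. /i/ is a high vowel immediately before /r/, so it lowers to [e]. /edobeuriirugui/ → edobeorierugui.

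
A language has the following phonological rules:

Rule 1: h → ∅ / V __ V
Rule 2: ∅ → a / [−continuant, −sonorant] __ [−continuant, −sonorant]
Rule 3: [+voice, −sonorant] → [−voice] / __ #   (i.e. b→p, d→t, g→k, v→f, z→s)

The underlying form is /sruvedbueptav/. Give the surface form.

sruvedabuepataf

Rule 1 (intervocalic h-deletion): no segment meets the environment; /sruvedbueptav/ is unchanged.
Rule 2 (stop-cluster a-epenthesis): /d/ and /b/ form a stop–stop cluster, so [a] is inserted between them. /p/ and /t/ form a stop–stop cluster, so [a] is inserted between them. /sruvedbueptav/ → sruvedabuepatav.
Rule 3 (final devoicing): /v/ is a voiced obstruent in word-final position, so it devoices to [f]. /sruvedabuepatav/ → sruvedabuepataf.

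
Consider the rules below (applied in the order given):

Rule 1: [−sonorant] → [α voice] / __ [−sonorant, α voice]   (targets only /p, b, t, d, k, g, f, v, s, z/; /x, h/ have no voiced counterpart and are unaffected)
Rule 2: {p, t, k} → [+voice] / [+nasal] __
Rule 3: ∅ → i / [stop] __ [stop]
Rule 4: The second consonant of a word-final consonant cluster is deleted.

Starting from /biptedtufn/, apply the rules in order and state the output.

bipitetituf

Rule 1 (regressive voicing assimilation): /d/ precedes the voiceless obstruent /t/, so it devoices to [t] by assimilation. /biptedtufn/ → biptettufn.
Rule 2 (post-nasal voicing): no segment meets the environment; /biptettufn/ is unchanged.
Rule 3 (stop-cluster i-epenthesis): /p/ and /t/ form a stop–stop cluster, so [i] is inserted between them. /t/ and /t/ form a stop–stop cluster, so [i] is inserted between them. /biptettufn/ → bipitetitufn.
Rule 4 (final cluster simplification): /n/ is the second consonant of a word-final cluster /fn/, so it deletes. /bipitetitufn/ → bipitetituf.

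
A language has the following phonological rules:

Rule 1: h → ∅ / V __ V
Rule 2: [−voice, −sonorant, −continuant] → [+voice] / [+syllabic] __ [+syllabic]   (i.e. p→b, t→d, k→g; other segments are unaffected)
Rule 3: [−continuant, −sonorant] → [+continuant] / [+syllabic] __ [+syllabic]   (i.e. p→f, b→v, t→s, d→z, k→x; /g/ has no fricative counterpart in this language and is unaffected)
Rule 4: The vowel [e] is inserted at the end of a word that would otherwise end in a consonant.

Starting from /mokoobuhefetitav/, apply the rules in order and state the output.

Rule 1 (intervocalic h-deletion): /h/ occurs between vowels /u/ and /e/, so it deletes. /mokoobuhefetitav/ → mokoobuefetitav.
Rule 2 (intervocalic voicing): /k/ is a voiceless stop between vowels /o/ and /o/, so it voices to [g]. /t/ is a voiceless stop between vowels /e/ and /i/, so it voices to [d]. /t/ is a voiceless stop between vowels /i/ and /a/, so it voices to [d]. /mokoobuefetitav/ → mogoobuefedidav.
Rule 3 (intervocalic spirantization): /b/ is a stop between vowels /o/ and /u/, so it spirantizes to the fricative [v]. /d/ is a stop between vowels /e/ and /i/, so it spirantizes to the fricative [z]. /d/ is a stop between vowels /i/ and /a/, so it spirantizes to the fricative [z]. /mogoobuefedidav/ → mogoovuefezizav.
Rule 4 (final e-epenthesis): the form ends in the consonant /v/, so [e] is inserted word-finally. /mogoovuefezizav/ → mogoovuefezizave.

mogoovuefezizave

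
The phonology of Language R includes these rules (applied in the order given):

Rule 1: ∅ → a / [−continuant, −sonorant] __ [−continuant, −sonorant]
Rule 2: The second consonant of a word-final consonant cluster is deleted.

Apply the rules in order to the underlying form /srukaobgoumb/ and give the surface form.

srukaobagoum

Rule 1 (stop-cluster a-epenthesis): /b/ and /g/ form a stop–stop cluster, so [a] is inserted between them. /srukaobgoumb/ → srukaobagoumb.
Rule 2 (final cluster simplification): /b/ is the second consonant of a word-final cluster /mb/, so it deletes. /srukaobagoumb/ → srukaobagoum.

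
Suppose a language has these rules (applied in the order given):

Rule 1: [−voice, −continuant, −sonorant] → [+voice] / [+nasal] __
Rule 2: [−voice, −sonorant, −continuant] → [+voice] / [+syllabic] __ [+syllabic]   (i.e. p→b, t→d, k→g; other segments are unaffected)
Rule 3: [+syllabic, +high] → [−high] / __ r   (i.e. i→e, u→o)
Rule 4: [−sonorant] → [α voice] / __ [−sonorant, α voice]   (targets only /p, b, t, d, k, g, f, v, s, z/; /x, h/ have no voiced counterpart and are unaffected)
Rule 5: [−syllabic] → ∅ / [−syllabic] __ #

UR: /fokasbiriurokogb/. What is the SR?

fogazberiorogog

Rule 1 (post-nasal voicing): no segment meets the environment; /fokasbiriurokogb/ is unchanged.
Rule 2 (intervocalic voicing): /k/ is a voiceless stop between vowels /o/ and /a/, so it voices to [g]. /k/ is a voiceless stop between vowels /o/ and /o/, so it voices to [g]. /fokasbiriurokogb/ → fogasbiriurogogb.
Rule 3 (pre-rhotic lowering): /i/ is a high vowel immediately before /r/, so it lowers to [e]. /u/ is a high vowel immediately before /r/, so it lowers to [o]. /fogasbiriurogogb/ → fogasberiorogogb.
Rule 4 (regressive voicing assimilation): /s/ precedes the voiced obstruent /b/, so it voices to [z] by assimilation. /fogasberiorogogb/ → fogazberiorogogb.
Rule 5 (final cluster simplification): /b/ is the second consonant of a word-final cluster /gb/, so it deletes. /fogazberiorogogb/ → fogazberiorogog.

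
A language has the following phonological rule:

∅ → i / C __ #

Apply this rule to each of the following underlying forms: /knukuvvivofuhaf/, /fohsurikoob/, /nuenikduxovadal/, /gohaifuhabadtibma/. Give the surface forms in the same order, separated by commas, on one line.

/knukuvvivofuhaf/: the form ends in the consonant /f/, so [i] is inserted word-finally. → [knukuvvivofuhafi].
/fohsurikoob/: the form ends in the consonant /b/, so [i] is inserted word-finally. → [fohsurikoobi].
/nuenikduxovadal/: the form ends in the consonant /l/, so [i] is inserted word-finally. → [nuenikduxovadali].
/gohaifuhabadtibma/: the rule's environment is not met; surfaces unchanged as [gohaifuhabadtibma].

knukuvvivofuhafi, fohsurikoobi, nuenikduxovadali, gohaifuhabadtibma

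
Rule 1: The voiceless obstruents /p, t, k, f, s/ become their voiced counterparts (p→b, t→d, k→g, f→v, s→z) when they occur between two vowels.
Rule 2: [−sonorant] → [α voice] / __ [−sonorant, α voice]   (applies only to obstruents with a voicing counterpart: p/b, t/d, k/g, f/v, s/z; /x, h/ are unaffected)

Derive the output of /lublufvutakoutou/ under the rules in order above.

Rule 1 (intervocalic voicing): /t/ is a voiceless obstruent between vowels /u/ and /a/, so it voices to [d]. /k/ is a voiceless obstruent between vowels /a/ and /o/, so it voices to [g]. /t/ is a voiceless obstruent between vowels /u/ and /o/, so it voices to [d]. /lublufvutakoutou/ → lublufvudagoudou.
Rule 2 (regressive voicing assimilation): /f/ precedes the voiced obstruent /v/, so it voices to [v] by assimilation. /lublufvudagoudou/ → lubluvvudagoudou.

lubluvvudagoudou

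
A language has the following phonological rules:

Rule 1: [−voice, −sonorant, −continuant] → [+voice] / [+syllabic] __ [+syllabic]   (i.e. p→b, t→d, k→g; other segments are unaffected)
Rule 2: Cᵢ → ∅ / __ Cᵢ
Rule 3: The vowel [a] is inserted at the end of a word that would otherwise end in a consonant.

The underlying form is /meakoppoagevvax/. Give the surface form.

meagopoagevaxa

Rule 1 (intervocalic voicing): /k/ is a voiceless stop between vowels /a/ and /o/, so it voices to [g]. /meakoppoagevvax/ → meagoppoagevvax.
Rule 2 (degemination): /pp/ is a geminate; the first /p/ deletes. /vv/ is a geminate; the first /v/ deletes. /meagoppoagevvax/ → meagopoagevax.
Rule 3 (final a-epenthesis): the form ends in the consonant /x/, so [a] is inserted word-finally. /meagopoagevax/ → meagopoagevaxa.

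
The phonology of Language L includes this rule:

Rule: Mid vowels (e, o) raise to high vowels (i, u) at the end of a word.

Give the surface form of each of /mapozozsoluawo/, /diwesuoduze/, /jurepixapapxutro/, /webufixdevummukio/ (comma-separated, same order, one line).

mapozozsoluawu, diwesuoduzi, jurepixapapxutru, webufixdevummukiu

/mapozozsoluawo/: /o/ is a mid vowel in word-final position, so it raises to [u]. → [mapozozsoluawu].
/diwesuoduze/: /e/ is a mid vowel in word-final position, so it raises to [i]. → [diwesuoduzi].
/jurepixapapxutro/: /o/ is a mid vowel in word-final position, so it raises to [u]. → [jurepixapapxutru].
/webufixdevummukio/: /o/ is a mid vowel in word-final position, so it raises to [u]. → [webufixdevummukiu].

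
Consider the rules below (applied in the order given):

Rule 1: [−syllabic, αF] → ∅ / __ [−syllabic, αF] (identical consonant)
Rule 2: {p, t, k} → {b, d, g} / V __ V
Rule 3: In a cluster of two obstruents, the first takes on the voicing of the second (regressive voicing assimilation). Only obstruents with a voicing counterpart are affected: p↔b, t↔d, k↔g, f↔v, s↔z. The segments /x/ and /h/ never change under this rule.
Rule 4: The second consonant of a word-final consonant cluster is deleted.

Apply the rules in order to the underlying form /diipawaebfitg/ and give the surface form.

diibawaepfid

Rule 1 (degemination): no segment meets the environment; /diipawaebfitg/ is unchanged.
Rule 2 (intervocalic voicing): /p/ is a voiceless stop between vowels /i/ and /a/, so it voices to [b]. /diipawaebfitg/ → diibawaebfitg.
Rule 3 (regressive voicing assimilation): /b/ precedes the voiceless obstruent /f/, so it devoices to [p] by assimilation. /t/ precedes the voiced obstruent /g/, so it voices to [d] by assimilation. /diibawaebfitg/ → diibawaepfidg.
Rule 4 (final cluster simplification): /g/ is the second consonant of a word-final cluster /dg/, so it deletes. /diibawaepfidg/ → diibawaepfid.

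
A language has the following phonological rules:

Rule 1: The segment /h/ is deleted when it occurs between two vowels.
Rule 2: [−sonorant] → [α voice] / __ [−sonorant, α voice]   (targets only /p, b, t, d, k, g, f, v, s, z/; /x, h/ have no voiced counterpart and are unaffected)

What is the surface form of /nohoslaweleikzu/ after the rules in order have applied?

nooslaweleigzu

Rule 1 (intervocalic h-deletion): /h/ occurs between vowels /o/ and /o/, so it deletes. /nohoslaweleikzu/ → nooslaweleikzu.
Rule 2 (regressive voicing assimilation): /k/ precedes the voiced obstruent /z/, so it voices to [g] by assimilation. /nooslaweleikzu/ → nooslaweleigzu.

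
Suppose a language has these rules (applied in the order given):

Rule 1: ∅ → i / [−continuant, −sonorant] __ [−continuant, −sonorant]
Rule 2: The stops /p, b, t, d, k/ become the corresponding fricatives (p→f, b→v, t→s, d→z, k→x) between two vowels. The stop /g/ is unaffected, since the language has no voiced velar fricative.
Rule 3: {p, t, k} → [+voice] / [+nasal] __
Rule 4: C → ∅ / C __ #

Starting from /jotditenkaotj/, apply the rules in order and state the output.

Rule 1 (stop-cluster i-epenthesis): /t/ and /d/ form a stop–stop cluster, so [i] is inserted between them. /jotditenkaotj/ → jotiditenkaotj.
Rule 2 (intervocalic spirantization): /t/ is a stop between vowels /o/ and /i/, so it spirantizes to the fricative [s]. /d/ is a stop between vowels /i/ and /i/, so it spirantizes to the fricative [z]. /t/ is a stop between vowels /i/ and /e/, so it spirantizes to the fricative [s]. /jotiditenkaotj/ → josizisenkaotj.
Rule 3 (post-nasal voicing): /k/ is a voiceless stop immediately after the nasal /n/, so it voices to [g]. /josizisenkaotj/ → josizisengaotj.
Rule 4 (final cluster simplification): /j/ is the second consonant of a word-final cluster /tj/, so it deletes. /josizisengaotj/ → josizisengaot.

josizisengaot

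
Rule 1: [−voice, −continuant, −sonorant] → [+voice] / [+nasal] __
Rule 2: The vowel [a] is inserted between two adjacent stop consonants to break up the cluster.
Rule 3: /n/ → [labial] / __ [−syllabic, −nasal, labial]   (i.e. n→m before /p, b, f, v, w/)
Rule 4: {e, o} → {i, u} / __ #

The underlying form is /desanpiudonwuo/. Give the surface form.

Rule 1 (post-nasal voicing): /p/ is a voiceless stop immediately after the nasal /n/, so it voices to [b]. /desanpiudonwuo/ → desanbiudonwuo.
Rule 2 (stop-cluster a-epenthesis): no segment meets the environment; /desanbiudonwuo/ is unchanged.
Rule 3 (nasal place assimilation): /n/ precedes the labial consonant /b/, so it assimilates in place to [m]. /n/ precedes the labial consonant /w/, so it assimilates in place to [m]. /desanbiudonwuo/ → desambiudomwuo.
Rule 4 (final vowel raising): /o/ is a mid vowel in word-final position, so it raises to [u]. /desambiudomwuo/ → desambiudomwuu.

desambiudomwuu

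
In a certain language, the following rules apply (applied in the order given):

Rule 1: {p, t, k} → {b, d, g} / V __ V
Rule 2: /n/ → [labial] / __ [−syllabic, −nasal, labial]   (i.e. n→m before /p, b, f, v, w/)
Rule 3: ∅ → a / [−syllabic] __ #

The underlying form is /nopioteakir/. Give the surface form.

Rule 1 (intervocalic voicing): /p/ is a voiceless stop between vowels /o/ and /i/, so it voices to [b]. /t/ is a voiceless stop between vowels /o/ and /e/, so it voices to [d]. /k/ is a voiceless stop between vowels /a/ and /i/, so it voices to [g]. /nopioteakir/ → nobiodeagir.
Rule 2 (nasal place assimilation): no segment meets the environment; /nobiodeagir/ is unchanged.
Rule 3 (final a-epenthesis): the form ends in the consonant /r/, so [a] is inserted word-finally. /nobiodeagir/ → nobiodeagira.

nobiodeagira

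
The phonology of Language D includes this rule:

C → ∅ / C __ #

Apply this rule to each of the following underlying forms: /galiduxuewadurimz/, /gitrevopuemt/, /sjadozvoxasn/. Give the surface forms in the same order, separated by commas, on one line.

galiduxuewadurim, gitrevopuem, sjadozvoxas

/galiduxuewadurimz/: /z/ is the second consonant of a word-final cluster /mz/, so it deletes. → [galiduxuewadurim].
/gitrevopuemt/: /t/ is the second consonant of a word-final cluster /mt/, so it deletes. → [gitrevopuem].
/sjadozvoxasn/: /n/ is the second consonant of a word-final cluster /sn/, so it deletes. → [sjadozvoxas].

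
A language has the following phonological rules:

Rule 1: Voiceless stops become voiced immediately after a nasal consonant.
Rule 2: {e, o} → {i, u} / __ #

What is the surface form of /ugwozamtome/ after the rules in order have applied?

ugwozamdomi

Rule 1 (post-nasal voicing): /t/ is a voiceless stop immediately after the nasal /m/, so it voices to [d]. /ugwozamtome/ → ugwozamdome.
Rule 2 (final vowel raising): /e/ is a mid vowel in word-final position, so it raises to [i]. /ugwozamdome/ → ugwozamdomi.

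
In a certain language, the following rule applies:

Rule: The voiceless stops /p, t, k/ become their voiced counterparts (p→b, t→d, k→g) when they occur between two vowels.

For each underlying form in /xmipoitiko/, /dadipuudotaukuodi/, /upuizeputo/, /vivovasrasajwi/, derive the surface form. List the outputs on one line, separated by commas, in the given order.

xmiboidigo, dadibuudodauguodi, ubuizebudo, vivovasrasajwi

/xmipoitiko/: /p/ is a voiceless stop between vowels /i/ and /o/, so it voices to [b]. /t/ is a voiceless stop between vowels /i/ and /i/, so it voices to [d]. /k/ is a voiceless stop between vowels /i/ and /o/, so it voices to [g]. → [xmiboidigo].
/dadipuudotaukuodi/: /p/ is a voiceless stop between vowels /i/ and /u/, so it voices to [b]. /t/ is a voiceless stop between vowels /o/ and /a/, so it voices to [d]. /k/ is a voiceless stop between vowels /u/ and /u/, so it voices to [g]. → [dadibuudodauguodi].
/upuizeputo/: /p/ is a voiceless stop between vowels /u/ and /u/, so it voices to [b]. /p/ is a voiceless stop between vowels /e/ and /u/, so it voices to [b]. /t/ is a voiceless stop between vowels /u/ and /o/, so it voices to [d]. → [ubuizebudo].
/vivovasrasajwi/: the rule's environment is not met; surfaces unchanged as [vivovasrasajwi].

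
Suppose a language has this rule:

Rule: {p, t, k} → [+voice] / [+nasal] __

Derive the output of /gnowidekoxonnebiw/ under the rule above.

gnowidekoxonnebiw

No segment of /gnowidekoxonnebiw/ meets the structural description of the rule, so the form surfaces unchanged.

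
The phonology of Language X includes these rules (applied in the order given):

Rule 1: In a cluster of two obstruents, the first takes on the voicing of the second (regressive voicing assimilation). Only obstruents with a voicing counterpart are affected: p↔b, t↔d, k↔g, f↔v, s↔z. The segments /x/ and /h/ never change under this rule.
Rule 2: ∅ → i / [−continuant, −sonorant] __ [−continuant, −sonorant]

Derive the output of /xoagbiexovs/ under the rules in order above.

Rule 1 (regressive voicing assimilation): /v/ precedes the voiceless obstruent /s/, so it devoices to [f] by assimilation. /xoagbiexovs/ → xoagbiexofs.
Rule 2 (stop-cluster i-epenthesis): /g/ and /b/ form a stop–stop cluster, so [i] is inserted between them. /xoagbiexofs/ → xoagibiexofs.

xoagibiexofs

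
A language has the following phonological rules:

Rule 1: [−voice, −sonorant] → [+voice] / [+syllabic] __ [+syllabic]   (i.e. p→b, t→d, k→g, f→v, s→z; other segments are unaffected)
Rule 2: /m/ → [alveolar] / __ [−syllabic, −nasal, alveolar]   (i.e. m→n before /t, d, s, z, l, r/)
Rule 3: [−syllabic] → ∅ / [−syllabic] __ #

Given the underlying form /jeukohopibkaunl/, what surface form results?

Rule 1 (intervocalic voicing): /k/ is a voiceless obstruent between vowels /u/ and /o/, so it voices to [g]. /p/ is a voiceless obstruent between vowels /o/ and /i/, so it voices to [b]. /jeukohopibkaunl/ → jeugohobibkaunl.
Rule 2 (nasal place assimilation): no segment meets the environment; /jeugohobibkaunl/ is unchanged.
Rule 3 (final cluster simplification): /l/ is the second consonant of a word-final cluster /nl/, so it deletes. /jeugohobibkaunl/ → jeugohobibkaun.

jeugohobibkaun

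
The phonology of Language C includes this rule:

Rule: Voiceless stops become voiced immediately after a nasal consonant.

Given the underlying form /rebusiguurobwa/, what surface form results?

rebusiguurobwa

No segment of /rebusiguurobwa/ meets the structural description of the rule, so the form surfaces unchanged.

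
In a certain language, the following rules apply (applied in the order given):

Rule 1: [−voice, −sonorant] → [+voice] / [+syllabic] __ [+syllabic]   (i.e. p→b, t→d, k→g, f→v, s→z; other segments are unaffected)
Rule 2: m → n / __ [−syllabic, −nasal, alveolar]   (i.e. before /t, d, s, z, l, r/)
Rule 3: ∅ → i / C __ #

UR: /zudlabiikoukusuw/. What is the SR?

Rule 1 (intervocalic voicing): /k/ is a voiceless obstruent between vowels /i/ and /o/, so it voices to [g]. /k/ is a voiceless obstruent between vowels /u/ and /u/, so it voices to [g]. /s/ is a voiceless obstruent between vowels /u/ and /u/, so it voices to [z]. /zudlabiikoukusuw/ → zudlabiigouguzuw.
Rule 2 (nasal place assimilation): no segment meets the environment; /zudlabiigouguzuw/ is unchanged.
Rule 3 (final i-epenthesis): the form ends in the consonant /w/, so [i] is inserted word-finally. /zudlabiigouguzuw/ → zudlabiigouguzuwi.

zudlabiigouguzuwi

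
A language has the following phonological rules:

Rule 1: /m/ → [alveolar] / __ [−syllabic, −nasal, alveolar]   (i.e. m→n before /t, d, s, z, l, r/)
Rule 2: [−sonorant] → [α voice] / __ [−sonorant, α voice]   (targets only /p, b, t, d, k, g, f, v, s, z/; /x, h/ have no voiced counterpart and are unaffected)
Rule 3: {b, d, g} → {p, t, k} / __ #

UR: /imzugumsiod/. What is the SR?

inzugunsiot

Rule 1 (nasal place assimilation): /m/ precedes the alveolar consonant /z/, so it assimilates in place to [n]. /m/ precedes the alveolar consonant /s/, so it assimilates in place to [n]. /imzugumsiod/ → inzugunsiod.
Rule 2 (regressive voicing assimilation): no segment meets the environment; /inzugunsiod/ is unchanged.
Rule 3 (final devoicing): /d/ is a voiced stop in word-final position, so it devoices to [t]. /inzugunsiod/ → inzugunsiot.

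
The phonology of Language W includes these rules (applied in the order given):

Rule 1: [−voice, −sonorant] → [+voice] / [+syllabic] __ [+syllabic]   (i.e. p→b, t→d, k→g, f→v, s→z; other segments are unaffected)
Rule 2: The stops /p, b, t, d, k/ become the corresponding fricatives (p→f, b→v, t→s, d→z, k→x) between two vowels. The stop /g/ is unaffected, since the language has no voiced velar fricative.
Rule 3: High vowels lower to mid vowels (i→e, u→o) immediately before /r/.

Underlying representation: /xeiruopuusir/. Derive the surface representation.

xeeruovuuzer

Rule 1 (intervocalic voicing): /p/ is a voiceless obstruent between vowels /o/ and /u/, so it voices to [b]. /s/ is a voiceless obstruent between vowels /u/ and /i/, so it voices to [z]. /xeiruopuusir/ → xeiruobuuzir.
Rule 2 (intervocalic spirantization): /b/ is a stop between vowels /o/ and /u/, so it spirantizes to the fricative [v]. /xeiruobuuzir/ → xeiruovuuzir.
Rule 3 (pre-rhotic lowering): /i/ is a high vowel immediately before /r/, so it lowers to [e]. /i/ is a high vowel immediately before /r/, so it lowers to [e]. /xeiruovuuzir/ → xeeruovuuzer.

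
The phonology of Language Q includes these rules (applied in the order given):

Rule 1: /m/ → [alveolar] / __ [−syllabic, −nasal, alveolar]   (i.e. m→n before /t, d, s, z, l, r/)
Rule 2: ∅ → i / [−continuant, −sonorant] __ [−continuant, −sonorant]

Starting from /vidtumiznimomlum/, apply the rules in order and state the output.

viditumiznimonlum

Rule 1 (nasal place assimilation): /m/ precedes the alveolar consonant /l/, so it assimilates in place to [n]. /vidtumiznimomlum/ → vidtumiznimonlum.
Rule 2 (stop-cluster i-epenthesis): /d/ and /t/ form a stop–stop cluster, so [i] is inserted between them. /vidtumiznimonlum/ → viditumiznimonlum.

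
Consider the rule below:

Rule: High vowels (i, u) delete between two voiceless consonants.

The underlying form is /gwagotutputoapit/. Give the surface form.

gwagottptoapt

/u/ is a high vowel flanked by voiceless consonants /t/ and /t/, so it deletes.
/u/ is a high vowel flanked by voiceless consonants /p/ and /t/, so it deletes.
/i/ is a high vowel flanked by voiceless consonants /p/ and /t/, so it deletes.
Surface form: [gwagottptoapt].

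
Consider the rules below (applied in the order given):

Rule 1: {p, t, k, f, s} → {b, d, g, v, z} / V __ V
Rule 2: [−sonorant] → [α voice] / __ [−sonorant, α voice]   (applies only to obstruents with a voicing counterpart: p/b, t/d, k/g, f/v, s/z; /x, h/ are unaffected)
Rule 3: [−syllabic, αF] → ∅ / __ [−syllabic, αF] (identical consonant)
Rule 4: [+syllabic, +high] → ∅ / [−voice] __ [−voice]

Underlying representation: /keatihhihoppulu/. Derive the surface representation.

keadihhopulu

Rule 1 (intervocalic voicing): /t/ is a voiceless obstruent between vowels /a/ and /i/, so it voices to [d]. /keatihhihoppulu/ → keadihhihoppulu.
Rule 2 (regressive voicing assimilation): no segment meets the environment; /keadihhihoppulu/ is unchanged.
Rule 3 (degemination): /hh/ is a geminate; the first /h/ deletes. /pp/ is a geminate; the first /p/ deletes. /keadihhihoppulu/ → keadihihopulu.
Rule 4 (high vowel syncope): /i/ is a high vowel flanked by voiceless consonants /h/ and /h/, so it deletes. /keadihihopulu/ → keadihhopulu.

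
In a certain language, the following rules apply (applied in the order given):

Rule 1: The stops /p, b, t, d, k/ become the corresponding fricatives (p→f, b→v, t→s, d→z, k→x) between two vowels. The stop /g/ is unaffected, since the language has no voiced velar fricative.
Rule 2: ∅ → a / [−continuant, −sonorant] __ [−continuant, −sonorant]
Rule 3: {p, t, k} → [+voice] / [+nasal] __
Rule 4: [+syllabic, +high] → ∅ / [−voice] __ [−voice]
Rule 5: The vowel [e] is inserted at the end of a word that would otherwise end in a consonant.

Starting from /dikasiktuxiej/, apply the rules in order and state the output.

Rule 1 (intervocalic spirantization): /k/ is a stop between vowels /i/ and /a/, so it spirantizes to the fricative [x]. /dikasiktuxiej/ → dixasiktuxiej.
Rule 2 (stop-cluster a-epenthesis): /k/ and /t/ form a stop–stop cluster, so [a] is inserted between them. /dixasiktuxiej/ → dixasikatuxiej.
Rule 3 (post-nasal voicing): no segment meets the environment; /dixasikatuxiej/ is unchanged.
Rule 4 (high vowel syncope): /i/ is a high vowel flanked by voiceless consonants /s/ and /k/, so it deletes. /u/ is a high vowel flanked by voiceless consonants /t/ and /x/, so it deletes. /dixasikatuxiej/ → dixaskatxiej.
Rule 5 (final e-epenthesis): the form ends in the consonant /j/, so [e] is inserted word-finally. /dixaskatxiej/ → dixaskatxieje.

dixaskatxieje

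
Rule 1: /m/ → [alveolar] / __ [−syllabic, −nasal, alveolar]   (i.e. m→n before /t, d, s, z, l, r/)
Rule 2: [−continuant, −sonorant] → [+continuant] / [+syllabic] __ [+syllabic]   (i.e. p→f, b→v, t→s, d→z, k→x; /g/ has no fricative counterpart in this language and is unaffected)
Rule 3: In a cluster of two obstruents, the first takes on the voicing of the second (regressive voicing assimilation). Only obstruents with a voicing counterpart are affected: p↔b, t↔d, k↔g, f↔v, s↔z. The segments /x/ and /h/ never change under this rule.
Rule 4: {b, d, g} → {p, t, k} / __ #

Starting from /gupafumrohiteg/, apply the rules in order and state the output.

gufafunrohisek

Rule 1 (nasal place assimilation): /m/ precedes the alveolar consonant /r/, so it assimilates in place to [n]. /gupafumrohiteg/ → gupafunrohiteg.
Rule 2 (intervocalic spirantization): /p/ is a stop between vowels /u/ and /a/, so it spirantizes to the fricative [f]. /t/ is a stop between vowels /i/ and /e/, so it spirantizes to the fricative [s]. /gupafunrohiteg/ → gufafunrohiseg.
Rule 3 (regressive voicing assimilation): no segment meets the environment; /gufafunrohiseg/ is unchanged.
Rule 4 (final devoicing): /g/ is a voiced stop in word-final position, so it devoices to [k]. /gufafunrohiseg/ → gufafunrohisek.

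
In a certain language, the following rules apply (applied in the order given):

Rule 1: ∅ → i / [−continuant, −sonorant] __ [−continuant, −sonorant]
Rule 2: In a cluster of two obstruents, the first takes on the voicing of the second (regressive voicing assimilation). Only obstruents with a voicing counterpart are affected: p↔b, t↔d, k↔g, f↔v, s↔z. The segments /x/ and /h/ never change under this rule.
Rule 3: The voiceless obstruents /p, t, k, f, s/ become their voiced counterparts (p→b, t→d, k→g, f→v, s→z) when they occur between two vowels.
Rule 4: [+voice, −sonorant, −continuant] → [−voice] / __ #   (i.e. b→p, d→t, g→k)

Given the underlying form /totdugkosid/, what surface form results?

todidugigozit

Rule 1 (stop-cluster i-epenthesis): /t/ and /d/ form a stop–stop cluster, so [i] is inserted between them. /g/ and /k/ form a stop–stop cluster, so [i] is inserted between them. /totdugkosid/ → totidugikosid.
Rule 2 (regressive voicing assimilation): no segment meets the environment; /totidugikosid/ is unchanged.
Rule 3 (intervocalic voicing): /t/ is a voiceless obstruent between vowels /o/ and /i/, so it voices to [d]. /k/ is a voiceless obstruent between vowels /i/ and /o/, so it voices to [g]. /s/ is a voiceless obstruent between vowels /o/ and /i/, so it voices to [z]. /totidugikosid/ → todidugigozid.
Rule 4 (final devoicing): /d/ is a voiced stop in word-final position, so it devoices to [t]. /todidugigozid/ → todidugigozit.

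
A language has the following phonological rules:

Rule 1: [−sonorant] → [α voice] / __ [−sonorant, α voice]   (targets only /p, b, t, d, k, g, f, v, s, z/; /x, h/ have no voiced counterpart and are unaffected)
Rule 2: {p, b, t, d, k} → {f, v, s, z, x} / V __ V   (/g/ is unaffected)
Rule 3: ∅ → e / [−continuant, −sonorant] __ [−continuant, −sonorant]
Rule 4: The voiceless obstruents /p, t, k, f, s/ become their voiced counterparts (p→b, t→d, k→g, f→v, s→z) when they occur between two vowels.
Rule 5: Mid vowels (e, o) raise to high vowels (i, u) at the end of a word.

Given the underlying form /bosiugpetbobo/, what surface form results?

Rule 1 (regressive voicing assimilation): /g/ precedes the voiceless obstruent /p/, so it devoices to [k] by assimilation. /t/ precedes the voiced obstruent /b/, so it voices to [d] by assimilation. /bosiugpetbobo/ → bosiukpedbobo.
Rule 2 (intervocalic spirantization): /b/ is a stop between vowels /o/ and /o/, so it spirantizes to the fricative [v]. /bosiukpedbobo/ → bosiukpedbovo.
Rule 3 (stop-cluster e-epenthesis): /k/ and /p/ form a stop–stop cluster, so [e] is inserted between them. /d/ and /b/ form a stop–stop cluster, so [e] is inserted between them. /bosiukpedbovo/ → bosiukepedebovo.
Rule 4 (intervocalic voicing): /s/ is a voiceless obstruent between vowels /o/ and /i/, so it voices to [z]. /k/ is a voiceless obstruent between vowels /u/ and /e/, so it voices to [g]. /p/ is a voiceless obstruent between vowels /e/ and /e/, so it voices to [b]. /bosiukepedebovo/ → boziugebedebovo.
Rule 5 (final vowel raising): /o/ is a mid vowel in word-final position, so it raises to [u]. /boziugebedebovo/ → boziugebedebovu.

boziugebedebovu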